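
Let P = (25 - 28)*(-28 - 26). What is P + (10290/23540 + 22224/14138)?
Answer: 2729180661/16640426 ≈ 164.01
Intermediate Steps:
P = 162 (P = -3*(-54) = 162)
P + (10290/23540 + 22224/14138) = 162 + (10290/23540 + 22224/14138) = 162 + (10290*(1/23540) + 22224*(1/14138)) = 162 + (1029/2354 + 11112/7069) = 162 + 33431649/16640426 = 2729180661/16640426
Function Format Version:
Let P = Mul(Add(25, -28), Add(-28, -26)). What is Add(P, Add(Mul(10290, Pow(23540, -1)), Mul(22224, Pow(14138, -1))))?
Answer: Rational(2729180661, 16640426) ≈ 164.01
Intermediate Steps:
P = 162 (P = Mul(-3, -54) = 162)
Add(P, Add(Mul(10290, Pow(23540, -1)), Mul(22224, Pow(14138, -1)))) = Add(162, Add(Mul(10290, Pow(23540, -1)), Mul(22224, Pow(14138, -1)))) = Add(162, Add(Mul(10290, Rational(1, 23540)), Mul(22224, Rational(1, 14138)))) = Add(162, Add(Rational(1029, 2354), Rational(11112, 7069))) = Add(162, Rational(33431649, 16640426)) = Rational(2729180661, 16640426)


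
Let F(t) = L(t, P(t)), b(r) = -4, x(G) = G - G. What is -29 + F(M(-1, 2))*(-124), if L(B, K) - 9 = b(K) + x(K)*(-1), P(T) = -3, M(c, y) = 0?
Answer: -649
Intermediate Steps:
x(G) = 0
L(B, K) = 5 (L(B, K) = 9 + (-4 + 0*(-1)) = 9 + (-4 + 0) = 9 - 4 = 5)
F(t) = 5
-29 + F(M(-1, 2))*(-124) = -29 + 5*(-124) = -29 - 620 = -649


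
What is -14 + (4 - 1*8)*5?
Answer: -34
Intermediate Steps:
-14 + (4 - 1*8)*5 = -14 + (4 - 8)*5 = -14 - 4*5 = -14 - 20 = -34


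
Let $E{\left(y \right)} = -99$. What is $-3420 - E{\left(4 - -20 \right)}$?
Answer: $-3321$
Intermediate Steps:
$-3420 - E{\left(4 - -20 \right)} = -3420 - -99 = -3420 + 99 = -3321$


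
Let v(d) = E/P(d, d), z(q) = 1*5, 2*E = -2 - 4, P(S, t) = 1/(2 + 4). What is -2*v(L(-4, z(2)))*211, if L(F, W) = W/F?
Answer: 7596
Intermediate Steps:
P(S, t) = 1/6
E = -3 (E = (-2 - 4)/2 = (1/2)*(-6) = -3)
z(q) = 5
v(d) = -18 (v(d) = -3/1/6 = -3*6 = -18)
-2*v(L(-4, z(2)))*211 = -2*(-18)*211 = 36*211 = 7596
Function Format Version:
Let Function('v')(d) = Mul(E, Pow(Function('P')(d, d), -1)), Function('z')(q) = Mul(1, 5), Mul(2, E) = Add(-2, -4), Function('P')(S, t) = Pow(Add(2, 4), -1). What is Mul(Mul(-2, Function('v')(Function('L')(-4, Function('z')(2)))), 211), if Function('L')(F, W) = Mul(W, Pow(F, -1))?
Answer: 7596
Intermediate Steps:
Function('P')(S, t) = Rational(1, 6) (Function('P')(S, t) = Pow(6, -1) = Rational(1, 6))
E = -3 (E = Mul(Rational(1, 2), Add(-2, -4)) = Mul(Rational(1, 2), -6) = -3)
Function('z')(q) = 5
Function('v')(d) = -18 (Function('v')(d) = Mul(-3, Pow(Rational(1, 6), -1)) = Mul(-3, 6) = -18)
Mul(Mul(-2, Function('v')(Function('L')(-4, Function('z')(2)))), 211) = Mul(Mul(-2, -18), 211) = Mul(36, 211) = 7596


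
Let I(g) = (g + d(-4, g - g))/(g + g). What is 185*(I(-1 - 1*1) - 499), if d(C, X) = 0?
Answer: -184445/2 ≈ -92223.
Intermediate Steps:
I(g) = ½ (I(g) = (g + 0)/(g + g) = g/((2*g)) = g*(1/(2*g)) = ½)
185*(I(-1 - 1*1) - 499) = 185*(½ - 499) = 185*(-997/2) = -184445/2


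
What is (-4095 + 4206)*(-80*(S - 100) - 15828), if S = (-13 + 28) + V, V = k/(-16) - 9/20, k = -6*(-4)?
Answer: -984792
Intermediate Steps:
k = 24
V = -39/20 (V = 24/(-16) - 9/20 = 24*(-1/16) - 9*1/20 = -3/2 - 9/20 = -39/20 ≈ -1.9500)
S = 261/20 (S = (-13 + 28) - 39/20 = 15 - 39/20 = 261/20 ≈ 13.050)
(-4095 + 4206)*(-80*(S - 100) - 15828) = (-4095 + 4206)*(-80*(261/20 - 100) - 15828) = 111*(-80*(-1739/20) - 15828) = 111*(6956 - 15828) = 111*(-8872) = -984792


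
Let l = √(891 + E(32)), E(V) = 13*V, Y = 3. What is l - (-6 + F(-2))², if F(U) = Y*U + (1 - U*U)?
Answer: -225 + √1307 ≈ -188.85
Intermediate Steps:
F(U) = 1 - U² + 3*U (F(U) = 3*U + (1 - U*U) = 3*U + (1 - U²) = 1 - U² + 3*U)
l = √1307 (l = √(891 + 13*32) = √(891 + 416) = √1307 ≈ 36.152)
l - (-6 + F(-2))² = √1307 - (-6 + (1 - 1*(-2)² + 3*(-2)))² = √1307 - (-6 + (1 - 1*4 - 6))² = √1307 - (-6 + (1 - 4 - 6))² = √1307 - (-6 - 9)² = √1307 - 1*(-15)² = √1307 - 1*225 = √1307 - 225 = -225 + √1307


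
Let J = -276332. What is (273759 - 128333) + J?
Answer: -130906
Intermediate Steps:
(273759 - 128333) + J = (273759 - 128333) - 276332 = 145426 - 276332 = -130906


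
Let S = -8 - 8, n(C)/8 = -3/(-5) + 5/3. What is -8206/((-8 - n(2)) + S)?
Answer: 61545/316 ≈ 194.76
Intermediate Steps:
n(C) = 272/15 (n(C) = 8*(-3/(-5) + 5/3) = 8*(-3*(-1/5) + 5*(1/3)) = 8*(3/5 + 5/3) = 8*(34/15) = 272/15)
S = -16
-8206/((-8 - n(2)) + S) = -8206/((-8 - 1*272/15) - 16) = -8206/((-8 - 272/15) - 16) = -8206/(-392/15 - 16) = -8206/(-632/15) = -15/632*(-8206) = 61545/316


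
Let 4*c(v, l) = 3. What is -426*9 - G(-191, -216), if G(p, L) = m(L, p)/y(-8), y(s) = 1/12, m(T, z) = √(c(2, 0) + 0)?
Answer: -3834 - 6*√3 ≈ -3844.4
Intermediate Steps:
c(v, l) = ¾ (c(v, l) = (¼)*3 = ¾)
m(T, z) = √3/2 (m(T, z) = √(¾ + 0) = √(¾) = √3/2)
y(s) = 1/12
G(p, L) = 6*√3 (G(p, L) = (√3/2)/(1/12) = (√3/2)*12 = 6*√3)
-426*9 - G(-191, -216) = -426*9 - 6*√3 = -3834 - 6*√3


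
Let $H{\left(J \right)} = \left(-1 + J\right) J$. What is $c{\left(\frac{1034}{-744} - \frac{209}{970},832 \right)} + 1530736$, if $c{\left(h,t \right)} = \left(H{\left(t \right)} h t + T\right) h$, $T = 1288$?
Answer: $\frac{335418441314214426}{226051225} \approx 1.4838 \cdot 10^{9}$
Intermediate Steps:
$H{\left(J \right)} = J \left(-1 + J\right)$
$c{\left(h,t \right)} = h \left(1288 + h t^{2} \left(-1 + t\right)\right)$ ($c{\left(h,t \right)} = \left(t \left(-1 + t\right) h t + 1288\right) h = \left(h t \left(-1 + t\right) t + 1288\right) h = \left(h t^{2} \left(-1 + t\right) + 1288\right) h = \left(1288 + h t^{2} \left(-1 + t\right)\right) h = h \left(1288 + h t^{2} \left(-1 + t\right)\right)$)
$c{\left(\frac{1034}{-744} - \frac{209}{970},832 \right)} + 1530736 = \left(\frac{1034}{-744} - \frac{209}{970}\right) \left(1288 + \left(\frac{1034}{-744} - \frac{209}{970}\right) 832^{2} \left(-1 + 832\right)\right) + 1530736 = \left(1034 \left(- \frac{1}{744}\right) - \frac{209}{970}\right) \left(1288 + \left(1034 \left(- \frac{1}{744}\right) - \frac{209}{970}\right) 692224 \cdot 831\right) + 1530736 = \left(- \frac{517}{372} - \frac{209}{970}\right) \left(1288 + \left(- \frac{517}{372} - \frac{209}{970}\right) 692224 \cdot 831\right) + 1530736 = - \frac{289619 \left(1288 - \frac{50120305664}{45105} \cdot 831\right)}{180420} + 1530736 = - \frac{289619 \left(1288 - \frac{13883324668928}{15035}\right)}{180420} + 1530736 = \left(- \frac{289619}{180420}\right) \left(- \frac{13883305303848}{15035}\right) + 1530736 = \frac{335072416566262826}{226051225} + 1530736 = \frac{335418441314214426}{226051225}$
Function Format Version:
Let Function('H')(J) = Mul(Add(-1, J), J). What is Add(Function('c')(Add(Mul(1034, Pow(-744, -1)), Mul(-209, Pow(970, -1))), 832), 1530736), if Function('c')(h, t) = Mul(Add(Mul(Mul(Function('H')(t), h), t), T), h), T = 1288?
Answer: Rational(335418441314214426, 226051225) ≈ 1.4838e+9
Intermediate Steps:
Function('H')(J) = Mul(J, Add(-1, J))
Function('c')(h, t) = Mul(h, Add(1288, Mul(h, Pow(t, 2), Add(-1, t)))) (Function('c')(h, t) = Mul(Add(Mul(Mul(Mul(t, Add(-1, t)), h), t), 1288), h) = Mul(Add(Mul(Mul(h, t, Add(-1, t)), t), 1288), h) = Mul(Add(Mul(h, Pow(t, 2), Add(-1, t)), 1288), h) = Mul(Add(1288, Mul(h, Pow(t, 2), Add(-1, t))), h) = Mul(h, Add(1288, Mul(h, Pow(t, 2), Add(-1, t)))))
Add(Function('c')(Add(Mul(1034, Pow(-744, -1)), Mul(-209, Pow(970, -1))), 832), 1530736) = Add(Mul(Add(Mul(1034, Pow(-744, -1)), Mul(-209, Pow(970, -1))), Add(1288, Mul(Add(Mul(1034, Pow(-744, -1)), Mul(-209, Pow(970, -1))), Pow(832, 2), Add(-1, 832)))), 1530736) = Add(Mul(Add(Mul(1034, Rational(-1, 744)), Mul(-209, Rational(1, 970))), Add(1288, Mul(Add(Mul(1034, Rational(-1, 744)), Mul(-209, Rational(1, 970))), 692224, 831))), 1530736) = Add(Mul(Add(Rational(-517, 372), Rational(-209, 970)), Add(1288, Mul(Add(Rational(-517, 372), Rational(-209, 970)), 692224, 831))), 1530736) = Add(Mul(Rational(-289619, 180420), Add(1288, Mul(Rational(-289619, 180420), 692224, 831))), 1530736) = Add(Mul(Rational(-289619, 180420), Add(1288, Rational(-13883324668928, 15035))), 1530736) = Add(Mul(Rational(-289619, 180420), Rational(-13883305303848, 15035)), 1530736) = Add(Rational(335072416566262826, 226051225), 1530736) = Rational(335418441314214426, 226051225)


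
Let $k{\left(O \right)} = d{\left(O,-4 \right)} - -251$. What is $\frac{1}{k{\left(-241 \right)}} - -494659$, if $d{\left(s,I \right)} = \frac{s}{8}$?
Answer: $\frac{874062461}{1767} \approx 4.9466 \cdot 10^{5}$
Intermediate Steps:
$d{\left(s,I \right)} = \frac{s}{8}$ ($d{\left(s,I \right)} = s \frac{1}{8} = \frac{s}{8}$)
$k{\left(O \right)} = 251 + \frac{O}{8}$ ($k{\left(O \right)} = \frac{O}{8} - -251 = \frac{O}{8} + 251 = 251 + \frac{O}{8}$)
$\frac{1}{k{\left(-241 \right)}} - -494659 = \frac{1}{251 + \frac{1}{8} \left(-241\right)} - -494659 = \frac{1}{251 - \frac{241}{8}} + 494659 = \frac{1}{\frac{1767}{8}} + 494659 = \frac{8}{1767} + 494659 = \frac{874062461}{1767}$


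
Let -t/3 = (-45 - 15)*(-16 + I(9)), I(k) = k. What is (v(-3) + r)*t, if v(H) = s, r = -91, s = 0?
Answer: 114660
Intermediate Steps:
t = -1260 (t = -3*(-45 - 15)*(-16 + 9) = -(-180)*(-7) = -3*420 = -1260)
v(H) = 0
(v(-3) + r)*t = (0 - 91)*(-1260) = -91*(-1260) = 114660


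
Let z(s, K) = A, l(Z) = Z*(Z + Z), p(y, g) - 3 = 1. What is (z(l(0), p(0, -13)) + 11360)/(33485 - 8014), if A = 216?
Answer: 11576/25471 ≈ 0.45448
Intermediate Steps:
p(y, g) = 4 (p(y, g) = 3 + 1 = 4)
l(Z) = 2*Z**2 (l(Z) = Z*(2*Z) = 2*Z**2)
z(s, K) = 216
(z(l(0), p(0, -13)) + 11360)/(33485 - 8014) = (216 + 11360)/(33485 - 8014) = 11576/25471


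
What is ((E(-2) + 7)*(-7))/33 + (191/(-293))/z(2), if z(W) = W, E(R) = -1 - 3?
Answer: -6203/6446 ≈ -0.96230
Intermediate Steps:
E(R) = -4
((E(-2) + 7)*(-7))/33 + (191/(-293))/z(2) = ((-4 + 7)*(-7))/33 + (191/(-293))/2 = (3*(-7))*(1/33) + (191*(-1/293))*(1/2) = -21*1/33 - 191/293*1/2 = -7/11 - 191/586 = -6203/6446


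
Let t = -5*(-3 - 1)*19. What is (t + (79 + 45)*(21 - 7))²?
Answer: 4477456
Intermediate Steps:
t = 380 (t = -5*(-4)*19 = 20*19 = 380)
(t + (79 + 45)*(21 - 7))² = (380 + (79 + 45)*(21 - 7))² = (380 + 124*14)² = (380 + 1736)² = 2116² = 4477456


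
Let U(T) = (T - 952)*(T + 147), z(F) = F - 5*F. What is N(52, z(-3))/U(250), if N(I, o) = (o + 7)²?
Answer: -361/278694 ≈ -0.0012953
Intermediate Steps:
z(F) = -4*F
U(T) = (-952 + T)*(147 + T)
N(I, o) = (7 + o)²
N(52, z(-3))/U(250) = (7 - 4*(-3))²/(-139944 + 250² - 805*250) = (7 + 12)²/(-139944 + 62500 - 201250) = 19²/(-278694) = 361*(-1/278694) = -361/278694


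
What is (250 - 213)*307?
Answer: 11359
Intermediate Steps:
(250 - 213)*307 = 37*307 = 11359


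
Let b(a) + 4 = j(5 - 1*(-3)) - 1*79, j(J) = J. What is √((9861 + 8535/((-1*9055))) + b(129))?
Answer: 3*√3565806481/1811 ≈ 98.919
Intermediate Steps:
b(a) = -75 (b(a) = -4 + ((5 - 1*(-3)) - 1*79) = -4 + ((5 + 3) - 79) = -4 + (8 - 79) = -4 - 71 = -75)
√((9861 + 8535/((-1*9055))) + b(129)) = √((9861 + 8535/((-1*9055))) - 75) = √((9861 + 8535/(-9055)) - 75) = √((9861 + 8535*(-1/9055)) - 75) = √((9861 - 1707/1811) - 75) = √(17856564/1811 - 75) = √(17720739/1811) = 3*√3565806481/1811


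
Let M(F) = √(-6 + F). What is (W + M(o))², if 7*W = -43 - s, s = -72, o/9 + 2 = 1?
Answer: 106/49 + 58*I*√15/7 ≈ 2.1633 + 32.09*I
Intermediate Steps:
o = -9 (o = -18 + 9*1 = -18 + 9 = -9)
W = 29/7 (W = (-43 - 1*(-72))/7 = (-43 + 72)/7 = (⅐)*29 = 29/7 ≈ 4.1429)
(W + M(o))² = (29/7 + √(-6 - 9))² = (29/7 + √(-15))² = (29/7 + I*√15)²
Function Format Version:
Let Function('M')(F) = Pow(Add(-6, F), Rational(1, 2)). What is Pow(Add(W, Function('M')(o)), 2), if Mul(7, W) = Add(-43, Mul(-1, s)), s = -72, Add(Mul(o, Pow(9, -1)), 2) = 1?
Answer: Add(Rational(106, 49), Mul(Rational(58, 7), I, Pow(15, Rational(1, 2)))) ≈ Add(2.1633, Mul(32.090, I))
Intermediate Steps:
o = -9 (o = Add(-18, Mul(9, 1)) = Add(-18, 9) = -9)
W = Rational(29, 7) (W = Mul(Rational(1, 7), Add(-43, Mul(-1, -72))) = Mul(Rational(1, 7), Add(-43, 72)) = Mul(Rational(1, 7), 29) = Rational(29, 7) ≈ 4.1429)
Pow(Add(W, Function('M')(o)), 2) = Pow(Add(Rational(29, 7), Pow(Add(-6, -9), Rational(1, 2))), 2) = Pow(Add(Rational(29, 7), Pow(-15, Rational(1, 2))), 2) = Pow(Add(Rational(29, 7), Mul(I, Pow(15, Rational(1, 2)))), 2)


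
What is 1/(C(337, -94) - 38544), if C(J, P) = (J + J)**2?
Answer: 1/415732 ≈ 2.4054e-6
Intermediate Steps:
C(J, P) = 4*J**2 (C(J, P) = (2*J)**2 = 4*J**2)
1/(C(337, -94) - 38544) = 1/(4*337**2 - 38544) = 1/(4*113569 - 38544) = 1/(454276 - 38544) = 1/415732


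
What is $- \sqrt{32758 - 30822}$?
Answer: $-44$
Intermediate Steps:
$- \sqrt{32758 - 30822} = - \sqrt{1936} = \left(-1\right) 44 = -44$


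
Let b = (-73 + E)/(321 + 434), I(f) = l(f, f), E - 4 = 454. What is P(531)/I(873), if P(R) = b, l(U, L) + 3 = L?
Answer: 77/131370 ≈ 0.00058613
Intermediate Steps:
E = 458 (E = 4 + 454 = 458)
l(U, L) = -3 + L
I(f) = -3 + f
b = 77/151 (b = (-73 + 458)/(321 + 434) = 385/755 = 385*(1/755) = 77/151 ≈ 0.50993)
P(R) = 77/151
P(531)/I(873) = 77/(151*(-3 + 873)) = (77/151)/870 = (77/151)*(1/870) = 77/131370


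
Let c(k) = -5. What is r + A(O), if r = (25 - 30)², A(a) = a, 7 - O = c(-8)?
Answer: 37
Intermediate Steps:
O = 12 (O = 7 - 1*(-5) = 7 + 5 = 12)
r = 25 (r = (-5)² = 25)
r + A(O) = 25 + 12 = 37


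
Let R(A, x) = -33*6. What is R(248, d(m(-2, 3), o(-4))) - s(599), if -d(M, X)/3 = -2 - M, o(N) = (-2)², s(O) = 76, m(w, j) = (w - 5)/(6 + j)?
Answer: -274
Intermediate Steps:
m(w, j) = (-5 + w)/(6 + j)
o(N) = 4
d(M, X) = 6 + 3*M (d(M, X) = -3*(-2 - M) = 6 + 3*M)
R(A, x) = -198
R(248, d(m(-2, 3), o(-4))) - s(599) = -198 - 1*76 = -198 - 76 = -274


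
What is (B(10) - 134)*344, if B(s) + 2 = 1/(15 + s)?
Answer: -1169256/25 ≈ -46770.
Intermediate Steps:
B(s) = -2 + 1/(15 + s)
(B(10) - 134)*344 = ((-29 - 2*10)/(15 + 10) - 134)*344 = ((-29 - 20)/25 - 134)*344 = ((1/25)*(-49) - 134)*344 = (-49/25 - 134)*344 = -3399/25*344 = -1169256/25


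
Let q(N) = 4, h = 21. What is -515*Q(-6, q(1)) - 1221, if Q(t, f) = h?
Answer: -12036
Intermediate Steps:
Q(t, f) = 21
-515*Q(-6, q(1)) - 1221 = -515*21 - 1221 = -10815 - 1221 = -12036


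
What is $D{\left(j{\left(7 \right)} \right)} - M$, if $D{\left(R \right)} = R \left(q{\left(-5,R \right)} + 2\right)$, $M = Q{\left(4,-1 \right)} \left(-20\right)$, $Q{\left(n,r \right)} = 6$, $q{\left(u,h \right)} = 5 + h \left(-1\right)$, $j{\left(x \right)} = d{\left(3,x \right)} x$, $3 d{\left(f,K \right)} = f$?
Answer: $120$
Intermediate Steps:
$d{\left(f,K \right)} = \frac{f}{3}$
$j{\left(x \right)} = x$ ($j{\left(x \right)} = \frac{1}{3} \cdot 3 x = 1 x = x$)
$q{\left(u,h \right)} = 5 - h$
$M = -120$ ($M = 6 \left(-20\right) = -120$)
$D{\left(R \right)} = R \left(7 - R\right)$ ($D{\left(R \right)} = R \left(\left(5 - R\right) + 2\right) = R \left(7 - R\right)$)
$D{\left(j{\left(7 \right)} \right)} - M = 7 \left(7 - 7\right) - -120 = 7 \left(7 - 7\right) + 120 = 7 \cdot 0 + 120 = 0 + 120 = 120$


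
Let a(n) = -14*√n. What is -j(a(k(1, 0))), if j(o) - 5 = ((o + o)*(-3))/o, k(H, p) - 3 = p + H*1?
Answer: 1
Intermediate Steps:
k(H, p) = 3 + H + p (k(H, p) = 3 + (p + H*1) = 3 + (p + H) = 3 + (H + p) = 3 + H + p)
j(o) = -1 (j(o) = 5 + ((o + o)*(-3))/o = 5 + ((2*o)*(-3))/o = 5 + (-6*o)/o = 5 - 6 = -1)
-j(a(k(1, 0))) = -1*(-1) = 1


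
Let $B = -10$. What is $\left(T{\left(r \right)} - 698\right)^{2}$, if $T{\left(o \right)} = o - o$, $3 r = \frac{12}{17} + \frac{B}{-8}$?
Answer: $487204$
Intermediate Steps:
$r = \frac{133}{204}$ ($r = \frac{\frac{12}{17} - \frac{10}{-8}}{3} = \frac{12 \cdot \frac{1}{17} - - \frac{5}{4}}{3} = \frac{\frac{12}{17} + \frac{5}{4}}{3} = \frac{1}{3} \cdot \frac{133}{68} = \frac{133}{204} \approx 0.65196$)
$T{\left(o \right)} = 0$
$\left(T{\left(r \right)} - 698\right)^{2} = \left(0 - 698\right)^{2} = \left(-698\right)^{2} = 487204$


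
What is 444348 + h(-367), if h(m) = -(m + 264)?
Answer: 444451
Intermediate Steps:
h(m) = -264 - m (h(m) = -(264 + m) = -264 - m)
444348 + h(-367) = 444348 + (-264 - 1*(-367)) = 444348 + (-264 + 367) = 444348 + 103 = 444451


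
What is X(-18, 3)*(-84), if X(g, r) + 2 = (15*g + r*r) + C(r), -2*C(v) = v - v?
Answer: 22092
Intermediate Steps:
C(v) = 0 (C(v) = -(v - v)/2 = -1/2*0 = 0)
X(g, r) = -2 + r**2 + 15*g (X(g, r) = -2 + ((15*g + r*r) + 0) = -2 + ((15*g + r**2) + 0) = -2 + ((r**2 + 15*g) + 0) = -2 + (r**2 + 15*g) = -2 + r**2 + 15*g)
X(-18, 3)*(-84) = (-2 + 3**2 + 15*(-18))*(-84) = (-2 + 9 - 270)*(-84) = -263*(-84) = 22092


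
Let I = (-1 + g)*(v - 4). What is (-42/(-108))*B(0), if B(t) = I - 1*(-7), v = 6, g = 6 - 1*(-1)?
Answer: 133/18 ≈ 7.3889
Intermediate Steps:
g = 7 (g = 6 + 1 = 7)
I = 12 (I = (-1 + 7)*(6 - 4) = 6*2 = 12)
B(t) = 19 (B(t) = 12 - 1*(-7) = 12 + 7 = 19)
(-42/(-108))*B(0) = -42/(-108)*19 = -42*(-1/108)*19 = (7/18)*19 = 133/18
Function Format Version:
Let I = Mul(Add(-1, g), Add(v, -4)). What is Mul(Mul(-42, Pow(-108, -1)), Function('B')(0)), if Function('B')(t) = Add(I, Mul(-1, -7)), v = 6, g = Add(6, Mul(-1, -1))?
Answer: Rational(133, 18) ≈ 7.3889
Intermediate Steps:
g = 7 (g = Add(6, 1) = 7)
I = 12 (I = Mul(Add(-1, 7), Add(6, -4)) = Mul(6, 2) = 12)
Function('B')(t) = 19 (Function('B')(t) = Add(12, Mul(-1, -7)) = Add(12, 7) = 19)
Mul(Mul(-42, Pow(-108, -1)), Function('B')(0)) = Mul(Mul(-42, Pow(-108, -1)), 19) = Mul(Mul(-42, Rational(-1, 108)), 19) = Mul(Rational(7, 18), 19) = Rational(133, 18)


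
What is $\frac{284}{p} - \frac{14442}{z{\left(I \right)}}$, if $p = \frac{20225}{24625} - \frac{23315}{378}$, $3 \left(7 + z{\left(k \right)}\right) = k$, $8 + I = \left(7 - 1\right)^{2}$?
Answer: $- \frac{982484519238}{158616311} \approx -6194.1$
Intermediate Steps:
$I = 28$ ($I = -8 + \left(7 - 1\right)^{2} = -8 + 6^{2} = -8 + 36 = 28$)
$z{\left(k \right)} = -7 + \frac{k}{3}$
$p = - \frac{22659473}{372330}$ ($p = 20225 \cdot \frac{1}{24625} - \frac{23315}{378} = \frac{809}{985} - \frac{23315}{378} = - \frac{22659473}{372330} \approx -60.859$)
$\frac{284}{p} - \frac{14442}{z{\left(I \right)}} = \frac{284}{- \frac{22659473}{372330}} - \frac{14442}{-7 + \frac{1}{3} \cdot 28} = 284 \left(- \frac{372330}{22659473}\right) - \frac{14442}{-7 + \frac{28}{3}} = - \frac{105741720}{22659473} - \frac{14442}{\frac{7}{3}} = - \frac{105741720}{22659473} - \frac{43326}{7} = - \frac{982484519238}{158616311}$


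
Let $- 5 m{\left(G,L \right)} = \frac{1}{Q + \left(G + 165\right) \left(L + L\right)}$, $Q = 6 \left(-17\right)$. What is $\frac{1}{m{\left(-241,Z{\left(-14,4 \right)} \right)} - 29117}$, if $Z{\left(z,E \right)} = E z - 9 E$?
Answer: $- \frac{69410}{2021010971} \approx -3.4344 \cdot 10^{-5}$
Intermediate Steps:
$Z{\left(z,E \right)} = - 9 E + E z$
$Q = -102$
$m{\left(G,L \right)} = - \frac{1}{5 \left(-102 + 2 L \left(165 + G\right)\right)}$ ($m{\left(G,L \right)} = - \frac{1}{5 \left(-102 + \left(G + 165\right) \left(L + L\right)\right)} = - \frac{1}{5 \left(-102 + \left(165 + G\right) 2 L\right)} = - \frac{1}{5 \left(-102 + 2 L \left(165 + G\right)\right)}$)
$\frac{1}{m{\left(-241,Z{\left(-14,4 \right)} \right)} - 29117} = \frac{1}{- \frac{1}{-510 + 1650 \cdot 4 \left(-9 - 14\right) + 10 \left(-241\right) 4 \left(-9 - 14\right)} - 29117} = \frac{1}{- \frac{1}{-510 + 1650 \cdot 4 \left(-23\right) + 10 \left(-241\right) 4 \left(-23\right)} - 29117} = \frac{1}{- \frac{1}{-510 + 1650 \left(-92\right) + 10 \left(-241\right) \left(-92\right)} - 29117} = \frac{1}{- \frac{1}{-510 - 151800 + 221720} - 29117} = \frac{1}{- \frac{1}{69410} - 29117} = \frac{1}{- \frac{2021010971}{69410}} = - \frac{69410}{2021010971}$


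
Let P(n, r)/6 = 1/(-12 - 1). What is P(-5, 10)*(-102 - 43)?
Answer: 870/13 ≈ 66.923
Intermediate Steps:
P(n, r) = -6/13 (P(n, r) = 6/(-12 - 1) = 6/(-13) = 6*(-1/13) = -6/13)
P(-5, 10)*(-102 - 43) = -6*(-102 - 43)/13 = -6/13*(-145) = 870/13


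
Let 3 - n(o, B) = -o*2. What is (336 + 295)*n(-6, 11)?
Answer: -5679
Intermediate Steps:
n(o, B) = 3 + 2*o (n(o, B) = 3 - (-o)*2 = 3 - (-2)*o = 3 + 2*o)
(336 + 295)*n(-6, 11) = (336 + 295)*(3 + 2*(-6)) = 631*(3 - 12) = 631*(-9) = -5679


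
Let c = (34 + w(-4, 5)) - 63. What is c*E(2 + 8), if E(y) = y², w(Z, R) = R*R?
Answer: -400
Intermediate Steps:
w(Z, R) = R²
c = -4 (c = (34 + 5²) - 63 = (34 + 25) - 63 = 59 - 63 = -4)
c*E(2 + 8) = -4*(2 + 8)² = -4*10² = -4*100 = -400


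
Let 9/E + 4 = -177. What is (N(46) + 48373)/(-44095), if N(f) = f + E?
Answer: -1752766/1596239 ≈ -1.0981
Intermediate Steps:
E = -9/181 (E = 9/(-4 - 177) = 9/(-181) = 9*(-1/181) = -9/181 ≈ -0.049724)
N(f) = -9/181 + f (N(f) = f - 9/181 = -9/181 + f)
(N(46) + 48373)/(-44095) = ((-9/181 + 46) + 48373)/(-44095) = (8317/181 + 48373)*(-1/44095) = (8763830/181)*(-1/44095) = -1752766/1596239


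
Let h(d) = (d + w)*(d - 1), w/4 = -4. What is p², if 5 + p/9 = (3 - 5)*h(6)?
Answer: 731025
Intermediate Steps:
w = -16 (w = 4*(-4) = -16)
h(d) = (-1 + d)*(-16 + d) (h(d) = (d - 16)*(d - 1) = (-16 + d)*(-1 + d) = (-1 + d)*(-16 + d))
p = 855 (p = -45 + 9*((3 - 5)*(16 + 6² - 17*6)) = -45 + 9*(-2*(16 + 36 - 102)) = -45 + 9*(-2*(-50)) = -45 + 9*100 = -45 + 900 = 855)
p² = 855² = 731025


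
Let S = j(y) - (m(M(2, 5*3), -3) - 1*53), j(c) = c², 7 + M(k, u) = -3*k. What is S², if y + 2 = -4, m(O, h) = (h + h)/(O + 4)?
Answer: 70225/9 ≈ 7802.8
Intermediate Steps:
M(k, u) = -7 - 3*k
m(O, h) = 2*h/(4 + O) (m(O, h) = (2*h)/(4 + O) = 2*h/(4 + O))
y = -6 (y = -2 - 4 = -6)
S = 265/3 (S = (-6)² - (2*(-3)/(4 + (-7 - 3*2)) - 1*53) = 36 - (2*(-3)/(4 + (-7 - 6)) - 53) = 36 - (2*(-3)/(4 - 13) - 53) = 36 - (2*(-3)/(-9) - 53) = 36 - (2*(-3)*(-⅑) - 53) = 36 - (⅔ - 53) = 36 - 1*(-157/3) = 36 + 157/3 = 265/3 ≈ 88.333)
S² = (265/3)² = 70225/9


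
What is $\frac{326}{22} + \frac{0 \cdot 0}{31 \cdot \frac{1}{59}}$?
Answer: $\frac{163}{11} \approx 14.818$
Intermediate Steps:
$\frac{326}{22} + \frac{0 \cdot 0}{31 \cdot \frac{1}{59}} = 326 \cdot \frac{1}{22} + \frac{0}{31 \cdot \frac{1}{59}} = \frac{163}{11} + \frac{0}{\frac{31}{59}} = \frac{163}{11} + 0 \cdot \frac{59}{31} = \frac{163}{11} + 0 = \frac{163}{11}$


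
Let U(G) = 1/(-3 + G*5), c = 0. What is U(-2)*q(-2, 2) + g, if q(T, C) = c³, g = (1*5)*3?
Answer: 15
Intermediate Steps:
g = 15 (g = 5*3 = 15)
q(T, C) = 0 (q(T, C) = 0³ = 0)
U(G) = 1/(-3 + 5*G)
U(-2)*q(-2, 2) + g = 0/(-3 + 5*(-2)) + 15 = 0/(-3 - 10) + 15 = 0/(-13) + 15 = -1/13*0 + 15 = 0 + 15 = 15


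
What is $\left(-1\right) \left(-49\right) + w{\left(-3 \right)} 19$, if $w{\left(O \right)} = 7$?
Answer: $182$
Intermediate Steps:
$\left(-1\right) \left(-49\right) + w{\left(-3 \right)} 19 = \left(-1\right) \left(-49\right) + 7 \cdot 19 = 49 + 133 = 182$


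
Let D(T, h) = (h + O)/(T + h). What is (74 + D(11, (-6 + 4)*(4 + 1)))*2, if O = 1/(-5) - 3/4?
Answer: 1261/10 ≈ 126.10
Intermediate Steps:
O = -19/20 (O = 1*(-⅕) - 3*¼ = -⅕ - ¾ = -19/20 ≈ -0.95000)
D(T, h) = (-19/20 + h)/(T + h) (D(T, h) = (h - 19/20)/(T + h) = (-19/20 + h)/(T + h))
(74 + D(11, (-6 + 4)*(4 + 1)))*2 = (74 + (-19/20 + (-6 + 4)*(4 + 1))/(11 + (-6 + 4)*(4 + 1)))*2 = (74 + (-19/20 - 2*5)/(11 - 2*5))*2 = (74 + (-19/20 - 10)/(11 - 10))*2 = (74 - 219/20/1)*2 = (74 + 1*(-219/20))*2 = (74 - 219/20)*2 = (1261/20)*2 = 1261/10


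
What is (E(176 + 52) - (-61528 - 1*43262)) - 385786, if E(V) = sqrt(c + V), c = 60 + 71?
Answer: -280996 + sqrt(359) ≈ -2.8098e+5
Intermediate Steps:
c = 131
E(V) = sqrt(131 + V)
(E(176 + 52) - (-61528 - 1*43262)) - 385786 = (sqrt(131 + (176 + 52)) - (-61528 - 1*43262)) - 385786 = (sqrt(131 + 228) - (-61528 - 43262)) - 385786 = (sqrt(359) - 1*(-104790)) - 385786 = (sqrt(359) + 104790) - 385786 = (104790 + sqrt(359)) - 385786 = -280996 + sqrt(359)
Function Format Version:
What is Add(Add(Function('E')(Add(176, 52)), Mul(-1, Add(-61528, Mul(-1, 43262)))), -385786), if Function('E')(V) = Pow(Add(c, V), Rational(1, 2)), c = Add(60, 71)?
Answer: Add(-280996, Pow(359, Rational(1, 2))) ≈ -2.8098e+5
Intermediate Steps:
c = 131
Function('E')(V) = Pow(Add(131, V), Rational(1, 2))
Add(Add(Function('E')(Add(176, 52)), Mul(-1, Add(-61528, Mul(-1, 43262)))), -385786) = Add(Add(Pow(Add(131, Add(176, 52)), Rational(1, 2)), Mul(-1, Add(-61528, Mul(-1, 43262)))), -385786) = Add(Add(Pow(Add(131, 228), Rational(1, 2)), Mul(-1, Add(-61528, -43262))), -385786) = Add(Add(Pow(359, Rational(1, 2)), Mul(-1, -104790)), -385786) = Add(Add(Pow(359, Rational(1, 2)), 104790), -385786) = Add(Add(104790, Pow(359, Rational(1, 2))), -385786) = Add(-280996, Pow(359, Rational(1, 2)))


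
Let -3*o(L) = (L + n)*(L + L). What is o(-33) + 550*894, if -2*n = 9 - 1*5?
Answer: 490930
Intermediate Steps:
n = -2 (n = -(9 - 1*5)/2 = -(9 - 5)/2 = -½*4 = -2)
o(L) = -2*L*(-2 + L)/3 (o(L) = -(L - 2)*(L + L)/3 = -(-2 + L)*2*L/3 = -2*L*(-2 + L)/3)
o(-33) + 550*894 = (⅔)*(-33)*(2 - 1*(-33)) + 550*894 = (⅔)*(-33)*(2 + 33) + 491700 = (⅔)*(-33)*35 + 491700 = -770 + 491700 = 490930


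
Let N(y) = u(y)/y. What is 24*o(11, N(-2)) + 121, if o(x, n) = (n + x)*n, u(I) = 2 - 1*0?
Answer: -119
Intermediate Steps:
u(I) = 2 (u(I) = 2 + 0 = 2)
N(y) = 2/y
o(x, n) = n*(n + x)
24*o(11, N(-2)) + 121 = 24*((2/(-2))*(2/(-2) + 11)) + 121 = 24*((2*(-1/2))*(2*(-1/2) + 11)) + 121 = 24*(-(-1 + 11)) + 121 = 24*(-1*10) + 121 = 24*(-10) + 121 = -240 + 121 = -119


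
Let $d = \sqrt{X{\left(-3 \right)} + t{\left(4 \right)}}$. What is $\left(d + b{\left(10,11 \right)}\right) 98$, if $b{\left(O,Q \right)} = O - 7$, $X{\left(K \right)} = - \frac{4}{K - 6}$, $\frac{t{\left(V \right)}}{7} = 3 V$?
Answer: $294 + \frac{196 \sqrt{190}}{3} \approx 1194.6$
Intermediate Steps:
$t{\left(V \right)} = 21 V$ ($t{\left(V \right)} = 7 \cdot 3 V = 21 V$)
$X{\left(K \right)} = - \frac{4}{-6 + K}$
$b{\left(O,Q \right)} = -7 + O$
$d = \frac{2 \sqrt{190}}{3}$ ($d = \sqrt{- \frac{4}{-6 - 3} + 21 \cdot 4} = \sqrt{- \frac{4}{-9} + 84} = \sqrt{\left(-4\right) \left(- \frac{1}{9}\right) + 84} = \sqrt{\frac{4}{9} + 84} = \sqrt{\frac{760}{9}} = \frac{2 \sqrt{190}}{3} \approx 9.1894$)
$\left(d + b{\left(10,11 \right)}\right) 98 = \left(\frac{2 \sqrt{190}}{3} + \left(-7 + 10\right)\right) 98 = \left(\frac{2 \sqrt{190}}{3} + 3\right) 98 = \left(3 + \frac{2 \sqrt{190}}{3}\right) 98 = 294 + \frac{196 \sqrt{190}}{3}$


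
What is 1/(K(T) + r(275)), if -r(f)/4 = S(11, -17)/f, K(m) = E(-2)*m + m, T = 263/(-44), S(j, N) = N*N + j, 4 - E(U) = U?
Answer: -44/2033 ≈ -0.021643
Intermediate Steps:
E(U) = 4 - U
S(j, N) = j + N**2 (S(j, N) = N**2 + j = j + N**2)
T = -263/44 (T = 263*(-1/44) = -263/44 ≈ -5.9773)
K(m) = 7*m (K(m) = (4 - 1*(-2))*m + m = (4 + 2)*m + m = 6*m + m = 7*m)
r(f) = -1200/f (r(f) = -4*(11 + (-17)**2)/f = -4*(11 + 289)/f = -1200/f)
1/(K(T) + r(275)) = 1/(7*(-263/44) - 1200/275) = 1/(-1841/44 - 1200*1/275) = 1/(-1841/44 - 48/11) = 1/(-2033/44) = -44/2033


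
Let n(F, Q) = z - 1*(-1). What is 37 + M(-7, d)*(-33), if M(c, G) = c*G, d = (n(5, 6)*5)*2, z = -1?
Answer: 37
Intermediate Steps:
n(F, Q) = 0 (n(F, Q) = -1 - 1*(-1) = -1 + 1 = 0)
d = 0 (d = (0*5)*2 = 0*2 = 0)
M(c, G) = G*c
37 + M(-7, d)*(-33) = 37 + (0*(-7))*(-33) = 37 + 0*(-33) = 37 + 0 = 37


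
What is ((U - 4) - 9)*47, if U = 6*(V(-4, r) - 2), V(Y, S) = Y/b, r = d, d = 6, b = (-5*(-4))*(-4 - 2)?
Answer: -5828/5 ≈ -1165.6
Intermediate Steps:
b = -120 (b = 20*(-6) = -120)
r = 6
V(Y, S) = -Y/120 (V(Y, S) = Y/(-120) = Y*(-1/120) = -Y/120)
U = -59/5 (U = 6*(-1/120*(-4) - 2) = 6*(1/30 - 2) = 6*(-59/30) = -59/5 ≈ -11.800)
((U - 4) - 9)*47 = ((-59/5 - 4) - 9)*47 = (-79/5 - 9)*47 = -124/5*47 = -5828/5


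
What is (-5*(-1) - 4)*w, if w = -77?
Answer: -77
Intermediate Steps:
(-5*(-1) - 4)*w = (-5*(-1) - 4)*(-77) = (5 - 4)*(-77) = 1*(-77) = -77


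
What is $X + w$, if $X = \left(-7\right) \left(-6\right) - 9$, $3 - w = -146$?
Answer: $182$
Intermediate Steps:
$w = 149$ ($w = 3 - -146 = 3 + 146 = 149$)
$X = 33$ ($X = 42 - 9 = 33$)
$X + w = 33 + 149 = 182$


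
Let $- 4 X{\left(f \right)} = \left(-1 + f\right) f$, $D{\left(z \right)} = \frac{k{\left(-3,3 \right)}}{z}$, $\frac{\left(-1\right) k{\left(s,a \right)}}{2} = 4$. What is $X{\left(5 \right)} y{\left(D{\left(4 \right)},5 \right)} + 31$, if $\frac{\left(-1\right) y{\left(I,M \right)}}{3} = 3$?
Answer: $76$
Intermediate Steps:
$k{\left(s,a \right)} = -8$ ($k{\left(s,a \right)} = \left(-2\right) 4 = -8$)
$D{\left(z \right)} = - \frac{8}{z}$
$y{\left(I,M \right)} = -9$ ($y{\left(I,M \right)} = \left(-3\right) 3 = -9$)
$X{\left(f \right)} = - \frac{f \left(-1 + f\right)}{4}$ ($X{\left(f \right)} = - \frac{\left(-1 + f\right) f}{4} = - \frac{f \left(-1 + f\right)}{4}$)
$X{\left(5 \right)} y{\left(D{\left(4 \right)},5 \right)} + 31 = \frac{1}{4} \cdot 5 \left(1 - 5\right) \left(-9\right) + 31 = \frac{1}{4} \cdot 5 \left(-4\right) \left(-9\right) + 31 = \left(-5\right) \left(-9\right) + 31 = 45 + 31 = 76$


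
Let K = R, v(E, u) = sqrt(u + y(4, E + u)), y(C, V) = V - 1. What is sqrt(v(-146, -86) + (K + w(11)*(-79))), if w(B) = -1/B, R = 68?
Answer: sqrt(9097 + 121*I*sqrt(319))/11 ≈ 8.7309 + 1.0228*I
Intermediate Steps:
y(C, V) = -1 + V
v(E, u) = sqrt(-1 + E + 2*u) (v(E, u) = sqrt(u + (-1 + (E + u))) = sqrt(u + (-1 + E + u)) = sqrt(-1 + E + 2*u))
K = 68
sqrt(v(-146, -86) + (K + w(11)*(-79))) = sqrt(sqrt(-1 - 146 + 2*(-86)) + (68 - 1/11*(-79))) = sqrt(sqrt(-1 - 146 - 172) + (68 - 1*1/11*(-79))) = sqrt(sqrt(-319) + (68 - 1/11*(-79))) = sqrt(I*sqrt(319) + (68 + 79/11)) = sqrt(I*sqrt(319) + 827/11) = sqrt(827/11 + I*sqrt(319))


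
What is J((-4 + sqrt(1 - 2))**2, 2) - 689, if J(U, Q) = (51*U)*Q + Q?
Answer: 843 - 816*I ≈ 843.0 - 816.0*I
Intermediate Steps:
J(U, Q) = Q + 51*Q*U (J(U, Q) = 51*Q*U + Q = Q + 51*Q*U)
J((-4 + sqrt(1 - 2))**2, 2) - 689 = 2*(1 + 51*(-4 + sqrt(1 - 2))**2) - 689 = 2*(1 + 51*(-4 + sqrt(-1))**2) - 689 = 2*(1 + 51*(-4 + I)**2) - 689 = (2 + 102*(-4 + I)**2) - 689 = -687 + 102*(-4 + I)**2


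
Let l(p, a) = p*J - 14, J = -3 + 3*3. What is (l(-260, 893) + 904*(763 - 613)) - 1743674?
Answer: -1609648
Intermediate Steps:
J = 6 (J = -3 + 9 = 6)
l(p, a) = -14 + 6*p (l(p, a) = p*6 - 14 = 6*p - 14 = -14 + 6*p)
(l(-260, 893) + 904*(763 - 613)) - 1743674 = ((-14 + 6*(-260)) + 904*(763 - 613)) - 1743674 = ((-14 - 1560) + 904*150) - 1743674 = (-1574 + 135600) - 1743674 = 134026 - 1743674 = -1609648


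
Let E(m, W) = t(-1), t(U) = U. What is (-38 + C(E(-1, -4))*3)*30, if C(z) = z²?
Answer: -1050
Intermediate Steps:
E(m, W) = -1
(-38 + C(E(-1, -4))*3)*30 = (-38 + (-1)²*3)*30 = (-38 + 1*3)*30 = (-38 + 3)*30 = -35*30 = -1050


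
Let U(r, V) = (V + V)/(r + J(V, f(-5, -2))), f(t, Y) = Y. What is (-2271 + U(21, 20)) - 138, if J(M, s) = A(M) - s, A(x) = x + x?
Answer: -151727/63 ≈ -2408.4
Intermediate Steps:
A(x) = 2*x
J(M, s) = -s + 2*M (J(M, s) = 2*M - s = -s + 2*M)
U(r, V) = 2*V/(2 + r + 2*V) (U(r, V) = (V + V)/(r + (-1*(-2) + 2*V)) = (2*V)/(r + (2 + 2*V)) = (2*V)/(2 + r + 2*V) = 2*V/(2 + r + 2*V))
(-2271 + U(21, 20)) - 138 = (-2271 + 2*20/(2 + 21 + 2*20)) - 138 = (-2271 + 2*20/(2 + 21 + 40)) - 138 = (-2271 + 2*20/63) - 138 = (-2271 + 2*20*(1/63)) - 138 = (-2271 + 40/63) - 138 = -143033/63 - 138 = -151727/63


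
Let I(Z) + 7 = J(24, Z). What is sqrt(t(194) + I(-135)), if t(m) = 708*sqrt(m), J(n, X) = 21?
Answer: sqrt(14 + 708*sqrt(194)) ≈ 99.375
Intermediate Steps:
I(Z) = 14 (I(Z) = -7 + 21 = 14)
sqrt(t(194) + I(-135)) = sqrt(708*sqrt(194) + 14) = sqrt(14 + 708*sqrt(194))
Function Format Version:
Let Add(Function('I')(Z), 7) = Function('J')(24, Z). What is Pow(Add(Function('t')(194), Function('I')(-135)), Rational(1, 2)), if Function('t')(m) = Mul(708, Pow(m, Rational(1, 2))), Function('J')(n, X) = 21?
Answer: Pow(Add(14, Mul(708, Pow(194, Rational(1, 2)))), Rational(1, 2)) ≈ 99.375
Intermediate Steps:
Function('I')(Z) = 14 (Function('I')(Z) = Add(-7, 21) = 14)
Pow(Add(Function('t')(194), Function('I')(-135)), Rational(1, 2)) = Pow(Add(Mul(708, Pow(194, Rational(1, 2))), 14), Rational(1, 2)) = Pow(Add(14, Mul(708, Pow(194, Rational(1, 2)))), Rational(1, 2))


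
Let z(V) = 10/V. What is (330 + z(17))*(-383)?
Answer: -2152460/17 ≈ -1.2662e+5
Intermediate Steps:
(330 + z(17))*(-383) = (330 + 10/17)*(-383) = (5620/17)*(-383) = -2152460/17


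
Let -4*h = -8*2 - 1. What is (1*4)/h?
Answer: 16/17 ≈ 0.94118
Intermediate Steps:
h = 17/4 (h = -(-8*2 - 1)/4 = -(-16 - 1)/4 = -¼*(-17) = 17/4 ≈ 4.2500)
(1*4)/h = (1*4)/(17/4) = (4/17)*4 = 16/17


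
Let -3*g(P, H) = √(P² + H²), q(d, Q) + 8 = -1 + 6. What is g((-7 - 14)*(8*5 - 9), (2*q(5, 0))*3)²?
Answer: 47125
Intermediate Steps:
q(d, Q) = -3 (q(d, Q) = -8 + (-1 + 6) = -8 + 5 = -3)
g(P, H) = -√(H² + P²)/3 (g(P, H) = -√(P² + H²)/3 = -√(H² + P²)/3)
g((-7 - 14)*(8*5 - 9), (2*q(5, 0))*3)² = (-√(((2*(-3))*3)² + ((-7 - 14)*(8*5 - 9))²)/3)² = (-√((-6*3)² + (-21*(40 - 9))²)/3)² = (-√((-18)² + (-21*31)²)/3)² = (-√(324 + (-651)²)/3)² = (-√(324 + 423801)/3)² = (-5*√1885)² = 47125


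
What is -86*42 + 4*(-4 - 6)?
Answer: -3652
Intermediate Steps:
-86*42 + 4*(-4 - 6) = -3612 + 4*(-10) = -3612 - 40 = -3652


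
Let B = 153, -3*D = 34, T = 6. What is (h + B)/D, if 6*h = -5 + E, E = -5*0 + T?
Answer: -919/68 ≈ -13.515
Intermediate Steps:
D = -34/3 (D = -⅓*34 = -34/3 ≈ -11.333)
E = 6 (E = -5*0 + 6 = 0 + 6 = 6)
h = ⅙ (h = (-5 + 6)/6 = (⅙)*1 = ⅙ ≈ 0.16667)
(h + B)/D = (⅙ + 153)/(-34/3) = (919/6)*(-3/34) = -919/68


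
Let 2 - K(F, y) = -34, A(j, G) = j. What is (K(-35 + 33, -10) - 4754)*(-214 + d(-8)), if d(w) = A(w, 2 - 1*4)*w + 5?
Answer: 684110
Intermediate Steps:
K(F, y) = 36 (K(F, y) = 2 - 1*(-34) = 2 + 34 = 36)
d(w) = 5 + w² (d(w) = w*w + 5 = w² + 5 = 5 + w²)
(K(-35 + 33, -10) - 4754)*(-214 + d(-8)) = (36 - 4754)*(-214 + (5 + (-8)²)) = -4718*(-214 + (5 + 64)) = -4718*(-214 + 69) = -4718*(-145) = 684110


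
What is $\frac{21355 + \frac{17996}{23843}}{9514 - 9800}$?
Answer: $- \frac{39168097}{524546} \approx -74.67$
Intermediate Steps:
$\frac{21355 + \frac{17996}{23843}}{9514 - 9800} = \frac{21355 + 17996 \cdot \frac{1}{23843}}{-286} = \left(21355 + \frac{17996}{23843}\right) \left(- \frac{1}{286}\right) = \frac{509185261}{23843} \left(- \frac{1}{286}\right) = - \frac{39168097}{524546}$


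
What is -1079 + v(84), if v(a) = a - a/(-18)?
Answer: -2971/3 ≈ -990.33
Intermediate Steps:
v(a) = 19*a/18 (v(a) = a - a*(-1)/18 = a - (-1)*a/18 = a + a/18 = 19*a/18)
-1079 + v(84) = -1079 + (19/18)*84 = -1079 + 266/3 = -2971/3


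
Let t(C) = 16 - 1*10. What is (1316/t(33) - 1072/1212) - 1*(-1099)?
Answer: 399187/303 ≈ 1317.4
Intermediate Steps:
t(C) = 6 (t(C) = 16 - 10 = 6)
(1316/t(33) - 1072/1212) - 1*(-1099) = (1316/6 - 1072/1212) - 1*(-1099) = (1316*(1/6) - 1072*1/1212) + 1099 = (658/3 - 268/303) + 1099 = 66190/303 + 1099 = 399187/303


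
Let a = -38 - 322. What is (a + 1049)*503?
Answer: 346567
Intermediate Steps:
a = -360
(a + 1049)*503 = (-360 + 1049)*503 = 689*503 = 346567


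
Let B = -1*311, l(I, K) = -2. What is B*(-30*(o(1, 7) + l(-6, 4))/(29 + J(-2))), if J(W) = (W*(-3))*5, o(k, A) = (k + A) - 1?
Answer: 46650/59 ≈ 790.68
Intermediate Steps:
o(k, A) = -1 + A + k (o(k, A) = (A + k) - 1 = -1 + A + k)
J(W) = -15*W (J(W) = -3*W*5 = -15*W)
B = -311
B*(-30*(o(1, 7) + l(-6, 4))/(29 + J(-2))) = -(-9330)*((-1 + 7 + 1) - 2)/(29 - 15*(-2)) = -(-9330)*(7 - 2)/(29 + 30) = -(-9330)*5/59 = -311*(-150/59) = 46650/59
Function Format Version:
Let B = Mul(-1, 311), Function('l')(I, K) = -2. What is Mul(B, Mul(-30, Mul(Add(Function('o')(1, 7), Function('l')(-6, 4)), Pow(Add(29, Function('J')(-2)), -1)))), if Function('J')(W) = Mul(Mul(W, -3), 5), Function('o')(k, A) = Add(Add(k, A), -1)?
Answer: Rational(46650, 59) ≈ 790.68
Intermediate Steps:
Function('o')(k, A) = Add(-1, A, k) (Function('o')(k, A) = Add(Add(A, k), -1) = Add(-1, A, k))
Function('J')(W) = Mul(-15, W) (Function('J')(W) = Mul(Mul(-3, W), 5) = Mul(-15, W))
B = -311
Mul(B, Mul(-30, Mul(Add(Function('o')(1, 7), Function('l')(-6, 4)), Pow(Add(29, Function('J')(-2)), -1)))) = Mul(-311, Mul(-30, Mul(Add(Add(-1, 7, 1), -2), Pow(Add(29, Mul(-15, -2)), -1)))) = Mul(-311, Mul(-30, Mul(Add(7, -2), Pow(Add(29, 30), -1)))) = Mul(-311, Mul(-30, Mul(5, Pow(59, -1)))) = Mul(-311, Mul(-30, Mul(5, Rational(1, 59)))) = Mul(-311, Mul(-30, Rational(5, 59))) = Mul(-311, Rational(-150, 59)) = Rational(46650, 59)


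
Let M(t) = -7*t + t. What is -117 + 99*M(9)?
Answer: -5463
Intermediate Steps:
M(t) = -6*t
-117 + 99*M(9) = -117 + 99*(-6*9) = -117 + 99*(-54) = -117 - 5346 = -5463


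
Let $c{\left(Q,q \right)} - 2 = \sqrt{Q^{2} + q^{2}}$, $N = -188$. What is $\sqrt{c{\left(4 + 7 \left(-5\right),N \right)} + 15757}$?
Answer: $\sqrt{15759 + \sqrt{36305}} \approx 126.29$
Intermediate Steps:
$c{\left(Q,q \right)} = 2 + \sqrt{Q^{2} + q^{2}}$
$\sqrt{c{\left(4 + 7 \left(-5\right),N \right)} + 15757} = \sqrt{\left(2 + \sqrt{\left(4 + 7 \left(-5\right)\right)^{2} + \left(-188\right)^{2}}\right) + 15757} = \sqrt{\left(2 + \sqrt{\left(4 - 35\right)^{2} + 35344}\right) + 15757} = \sqrt{\left(2 + \sqrt{\left(-31\right)^{2} + 35344}\right) + 15757} = \sqrt{\left(2 + \sqrt{961 + 35344}\right) + 15757} = \sqrt{\left(2 + \sqrt{36305}\right) + 15757} = \sqrt{15759 + \sqrt{36305}}$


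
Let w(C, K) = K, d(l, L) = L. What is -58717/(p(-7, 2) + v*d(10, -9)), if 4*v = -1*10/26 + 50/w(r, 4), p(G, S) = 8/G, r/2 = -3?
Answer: 42745976/20677 ≈ 2067.3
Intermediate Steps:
r = -6 (r = 2*(-3) = -6)
v = 315/104 (v = (-1*10/26 + 50/4)/4 = (-10*1/26 + 50*(¼))/4 = (-5/13 + 25/2)/4 = (¼)*(315/26) = 315/104 ≈ 3.0288)
-58717/(p(-7, 2) + v*d(10, -9)) = -58717/(8/(-7) + (315/104)*(-9)) = -58717/(8*(-⅐) - 2835/104) = -58717/(-8/7 - 2835/104) = -58717/(-20677/728) = -58717*(-728/20677) = 42745976/20677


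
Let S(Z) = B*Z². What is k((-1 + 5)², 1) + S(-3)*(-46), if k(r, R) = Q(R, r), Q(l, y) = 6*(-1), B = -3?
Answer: 1236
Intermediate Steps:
S(Z) = -3*Z²
Q(l, y) = -6
k(r, R) = -6
k((-1 + 5)², 1) + S(-3)*(-46) = -6 - 3*(-3)²*(-46) = -6 - 3*9*(-46) = -6 - 27*(-46) = -6 + 1242 = 1236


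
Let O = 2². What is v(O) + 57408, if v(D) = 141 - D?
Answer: 57545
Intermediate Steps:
O = 4
v(O) + 57408 = (141 - 1*4) + 57408 = (141 - 4) + 57408 = 137 + 57408 = 57545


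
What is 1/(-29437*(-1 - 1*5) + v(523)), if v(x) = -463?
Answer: 1/176159 ≈ 5.6767e-6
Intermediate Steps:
1/(-29437*(-1 - 1*5) + v(523)) = 1/(-29437*(-1 - 1*5) - 463) = 1/(-29437*(-1 - 5) - 463) = 1/(-29437*(-6) - 463) = 1/(176622 - 463) = 1/176159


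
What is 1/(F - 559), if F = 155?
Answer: -1/404 ≈ -0.0024752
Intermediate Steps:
1/(F - 559) = 1/(155 - 559) = 1/(-404) = -1/404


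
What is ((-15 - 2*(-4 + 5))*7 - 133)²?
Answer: 63504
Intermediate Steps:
((-15 - 2*(-4 + 5))*7 - 133)² = ((-15 - 2*1)*7 - 133)² = ((-15 - 2)*7 - 133)² = (-17*7 - 133)² = (-119 - 133)² = (-252)² = 63504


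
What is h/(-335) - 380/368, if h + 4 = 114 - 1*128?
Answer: -30169/30820 ≈ -0.97888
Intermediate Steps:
h = -18 (h = -4 + (114 - 1*128) = -4 + (114 - 128) = -4 - 14 = -18)
h/(-335) - 380/368 = -18/(-335) - 380/368 = -18*(-1/335) - 380*1/368 = 18/335 - 95/92 = -30169/30820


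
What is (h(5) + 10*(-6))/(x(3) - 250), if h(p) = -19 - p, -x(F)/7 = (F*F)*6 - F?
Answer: 84/607 ≈ 0.13839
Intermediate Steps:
x(F) = -42*F² + 7*F (x(F) = -7*((F*F)*6 - F) = -7*(F²*6 - F) = -7*(6*F² - F) = -7*(-F + 6*F²) = -42*F² + 7*F)
(h(5) + 10*(-6))/(x(3) - 250) = ((-19 - 1*5) + 10*(-6))/(7*3*(1 - 6*3) - 250) = ((-19 - 5) - 60)/(7*3*(1 - 18) - 250) = (-24 - 60)/(7*3*(-17) - 250) = -84/(-357 - 250) = -84/(-607) = -84*(-1/607) = 84/607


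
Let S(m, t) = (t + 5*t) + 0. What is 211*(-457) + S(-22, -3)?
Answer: -96445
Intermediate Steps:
S(m, t) = 6*t (S(m, t) = 6*t + 0 = 6*t)
211*(-457) + S(-22, -3) = 211*(-457) + 6*(-3) = -96427 - 18 = -96445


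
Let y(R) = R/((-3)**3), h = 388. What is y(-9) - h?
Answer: -1163/3 ≈ -387.67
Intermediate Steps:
y(R) = -R/27 (y(R) = R/(-27) = R*(-1/27) = -R/27)
y(-9) - h = -1/27*(-9) - 1*388 = 1/3 - 388 = -1163/3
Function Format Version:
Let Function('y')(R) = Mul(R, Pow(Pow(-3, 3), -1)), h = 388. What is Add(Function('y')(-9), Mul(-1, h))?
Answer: Rational(-1163, 3) ≈ -387.67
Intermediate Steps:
Function('y')(R) = Mul(Rational(-1, 27), R) (Function('y')(R) = Mul(R, Pow(-27, -1)) = Mul(R, Rational(-1, 27)) = Mul(Rational(-1, 27), R))
Add(Function('y')(-9), Mul(-1, h)) = Add(Mul(Rational(-1, 27), -9), Mul(-1, 388)) = Add(Rational(1, 3), -388) = Rational(-1163, 3)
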